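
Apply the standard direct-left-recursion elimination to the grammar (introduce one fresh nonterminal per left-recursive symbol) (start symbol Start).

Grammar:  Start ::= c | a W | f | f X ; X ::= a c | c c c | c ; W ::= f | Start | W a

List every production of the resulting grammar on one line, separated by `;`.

Start ::= c | a W | f | f X; X ::= a c | c c c | c; W ::= f W1 | Start W1; W1 ::= a W1 | ε

Left recursion appears on W.
For W: α = {a}, β = {f, Start}. Rewrite as W → β W1 and W1 → α W1 | ε.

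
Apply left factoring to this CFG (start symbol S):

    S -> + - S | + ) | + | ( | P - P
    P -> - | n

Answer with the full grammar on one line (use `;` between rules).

S has alternatives sharing prefix '+': factor to S → + S' with S' → - S | ) | ε.

S -> ( | P - P | + S'; P -> - | n; S' -> - S | ) | ε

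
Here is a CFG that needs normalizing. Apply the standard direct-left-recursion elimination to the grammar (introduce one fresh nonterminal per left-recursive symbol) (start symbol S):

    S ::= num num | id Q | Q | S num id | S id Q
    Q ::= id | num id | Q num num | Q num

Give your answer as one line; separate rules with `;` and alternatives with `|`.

S ::= num num S' | id Q S' | Q S'; Q ::= id Q' | num id Q'; S' ::= num id S' | id Q S' | ε; Q' ::= num num Q' | num Q' | ε

Left recursion appears on S, Q.
For S: α = {num id, id Q}, β = {num num, id Q, Q}. Rewrite as S → β S' and S' → α S' | ε.
For Q: α = {num num, num}, β = {id, num id}. Rewrite as Q → β Q' and Q' → α Q' | ε.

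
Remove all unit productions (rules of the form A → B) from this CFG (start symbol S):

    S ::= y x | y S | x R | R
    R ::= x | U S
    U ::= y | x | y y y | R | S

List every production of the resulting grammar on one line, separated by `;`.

Unit pairs: S ⇒* {R}; U ⇒* {R, S}.
Replace each nonterminal's rules with the union of the non-unit rules of every nonterminal it unit-derives.

S ::= y x | y S | x R | x | U S; R ::= x | U S; U ::= y | x | y y y | y x | y S | x R | U S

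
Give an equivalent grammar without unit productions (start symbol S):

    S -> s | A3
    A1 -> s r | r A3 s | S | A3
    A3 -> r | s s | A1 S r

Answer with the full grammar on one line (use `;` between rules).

Unit pairs: A1 ⇒* {A3, S}; S ⇒* {A3}.
For every A with A ⇒* B via unit rules, add B's non-unit alternatives to A; then delete every rule of the form X → Y.

S -> s | r | s s | A1 S r; A1 -> s r | r A3 s | s | r | s s | A1 S r; A3 -> r | s s | A1 S r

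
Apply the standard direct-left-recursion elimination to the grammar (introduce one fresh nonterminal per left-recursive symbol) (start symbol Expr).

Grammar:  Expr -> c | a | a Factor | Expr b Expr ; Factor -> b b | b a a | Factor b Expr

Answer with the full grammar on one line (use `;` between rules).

Expr -> c Expr1 | a Expr1 | a Factor Expr1; Factor -> b b Factor1 | b a a Factor1; Expr1 -> b Expr Expr1 | epsilon; Factor1 -> b Expr Factor1 | epsilon

Expr, Factor are directly left-recursive.
For Expr: α = {b Expr}, β = {c, a, a Factor}. Rewrite as Expr → β Expr1 and Expr1 → α Expr1 | ε.
For Factor: α = {b Expr}, β = {b b, b a a}. Rewrite as Factor → β Factor1 and Factor1 → α Factor1 | ε.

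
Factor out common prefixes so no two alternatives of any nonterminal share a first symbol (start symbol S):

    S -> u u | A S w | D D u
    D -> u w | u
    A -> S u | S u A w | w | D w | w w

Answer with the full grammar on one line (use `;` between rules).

S -> u u | A S w | D D u; D -> u D'; A -> D w | S u A' | w A''; D' -> w | ε; A' -> ε | A w; A'' -> ε | w

D has alternatives sharing prefix 'u': factor to D → u D' with D' → w | ε.
A has alternatives sharing prefix 'S u': factor to A → S u A' with A' → ε | A w.
A has alternatives sharing prefix 'w': factor to A → w A'' with A'' → ε | w.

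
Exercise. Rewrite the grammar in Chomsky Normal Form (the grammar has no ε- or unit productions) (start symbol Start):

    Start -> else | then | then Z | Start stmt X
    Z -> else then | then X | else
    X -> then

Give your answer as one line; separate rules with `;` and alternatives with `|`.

Start -> else | then | X1 Z | Start Y1; Z -> X3 X1 | X1 X | else; X -> then; X1 -> then; X2 -> stmt; X3 -> else; Y1 -> X2 X

Introduce a nonterminal for each terminal appearing in a rule of length ≥ 2: X1 → then, X2 → stmt, X3 → else.
Binarize each right-hand side of length ≥ 3 by chaining fresh nonterminals (Y1, Y2, …): affected rules were Start → Start X2 X.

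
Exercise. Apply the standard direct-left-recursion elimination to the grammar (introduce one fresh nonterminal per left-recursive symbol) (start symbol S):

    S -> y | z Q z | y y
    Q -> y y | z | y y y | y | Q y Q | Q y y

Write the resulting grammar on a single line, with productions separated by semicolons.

S -> y | z Q z | y y; Q -> y y Q' | z Q' | y y y Q' | y Q'; Q' -> y Q Q' | y y Q' | eps

Q is directly left-recursive.
For Q: α = {y Q, y y}, β = {y y, z, y y y, y}. Rewrite as Q → β Q' and Q' → α Q' | ε.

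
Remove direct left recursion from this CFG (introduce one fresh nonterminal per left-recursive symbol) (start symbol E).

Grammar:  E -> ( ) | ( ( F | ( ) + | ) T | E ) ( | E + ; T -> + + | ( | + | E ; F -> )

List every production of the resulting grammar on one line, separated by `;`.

E -> ( ) E' | ( ( F E' | ( ) + E' | ) T E'; T -> + + | ( | + | E; F -> ); E' -> ) ( E' | + E' | ε

E is directly left-recursive.
For E: α = {) (, +}, β = {( ), ( ( F, ( ) +, ) T}. Rewrite as E → β E' and E' → α E' | ε.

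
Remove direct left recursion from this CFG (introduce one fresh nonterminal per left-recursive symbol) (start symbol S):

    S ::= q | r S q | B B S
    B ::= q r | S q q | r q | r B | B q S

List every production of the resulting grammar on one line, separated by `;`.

B is directly left-recursive.
For B: α = {q S}, β = {q r, S q q, r q, r B}. Rewrite as B → β B' and B' → α B' | ε.

S ::= q | r S q | B B S; B ::= q r B' | S q q B' | r q B' | r B B'; B' ::= q S B' | ε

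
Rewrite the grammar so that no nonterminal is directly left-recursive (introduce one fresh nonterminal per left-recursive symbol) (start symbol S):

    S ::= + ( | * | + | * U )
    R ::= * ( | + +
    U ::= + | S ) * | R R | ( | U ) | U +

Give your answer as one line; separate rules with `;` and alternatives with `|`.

S ::= + ( | * | + | * U ); R ::= * ( | + +; U ::= + U' | S ) * U' | R R U' | ( U'; U' ::= ) U' | + U' | ε

Left recursion appears on U.
For U: α = {), +}, β = {+, S ) *, R R, (}. Rewrite as U → β U' and U' → α U' | ε.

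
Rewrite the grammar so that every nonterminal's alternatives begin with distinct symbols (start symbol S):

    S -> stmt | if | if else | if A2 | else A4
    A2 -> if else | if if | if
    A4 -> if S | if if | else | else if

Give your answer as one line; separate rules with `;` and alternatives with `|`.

S -> stmt | else A4 | if S'; A2 -> if A2'; A4 -> if A4' | else A4''; S' -> ε | else | A2; A2' -> else | if | ε; A4' -> S | if; A4'' -> ε | if

S has alternatives sharing prefix 'if': factor to S → if S' with S' → ε | else | A2.
A2 has alternatives sharing prefix 'if': factor to A2 → if A2' with A2' → else | if | ε.
A4 has alternatives sharing prefix 'if': factor to A4 → if A4' with A4' → S | if.
A4 has alternatives sharing prefix 'else': factor to A4 → else A4'' with A4'' → ε | if.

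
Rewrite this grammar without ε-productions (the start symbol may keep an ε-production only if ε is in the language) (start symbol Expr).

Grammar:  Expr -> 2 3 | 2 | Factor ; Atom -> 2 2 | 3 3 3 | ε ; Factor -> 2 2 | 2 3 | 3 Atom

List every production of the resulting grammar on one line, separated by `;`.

Expr -> 2 3 | 2 | Factor; Atom -> 2 2 | 3 3 3; Factor -> 2 2 | 2 3 | 3 Atom | 3

The nullable symbols are {Atom}.
ε ∉ L(G), so no ε-production is kept.
Add the nullable-subset variants: Factor → 3 Atom gives 3 Atom | 3.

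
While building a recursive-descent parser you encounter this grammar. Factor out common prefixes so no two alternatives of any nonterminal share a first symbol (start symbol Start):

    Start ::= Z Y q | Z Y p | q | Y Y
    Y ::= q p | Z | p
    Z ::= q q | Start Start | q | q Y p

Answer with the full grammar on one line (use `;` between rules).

Start has alternatives sharing prefix 'Z Y': factor to Start → Z Y Start1 with Start1 → q | p.
Z has alternatives sharing prefix 'q': factor to Z → q Z1 with Z1 → q | ε | Y p.

Start ::= q | Y Y | Z Y Start1; Y ::= q p | Z | p; Z ::= Start Start | q Z1; Start1 ::= q | p; Z1 ::= q | ε | Y p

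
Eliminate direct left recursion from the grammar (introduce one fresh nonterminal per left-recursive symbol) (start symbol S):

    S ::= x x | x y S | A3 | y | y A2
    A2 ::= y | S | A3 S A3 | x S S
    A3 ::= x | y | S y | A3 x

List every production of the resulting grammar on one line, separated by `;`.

S ::= x x | x y S | A3 | y | y A2; A2 ::= y | S | A3 S A3 | x S S; A3 ::= x A3' | y A3' | S y A3'; A3' ::= x A3' | ε

Left recursion appears on A3.
For A3: α = {x}, β = {x, y, S y}. Rewrite as A3 → β A3' and A3' → α A3' | ε.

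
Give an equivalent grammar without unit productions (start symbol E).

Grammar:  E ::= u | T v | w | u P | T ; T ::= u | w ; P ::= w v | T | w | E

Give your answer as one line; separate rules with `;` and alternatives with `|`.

E ::= u | T v | w | u P; T ::= u | w; P ::= u | T v | w | u P | w v

Unit pairs: E ⇒* {T}; P ⇒* {E, T}.
For each unit pair (A, B), copy every non-unit production of B to A, then drop all unit productions.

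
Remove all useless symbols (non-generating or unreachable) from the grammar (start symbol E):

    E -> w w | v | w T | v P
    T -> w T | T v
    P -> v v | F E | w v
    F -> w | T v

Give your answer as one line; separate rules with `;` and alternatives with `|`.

Generating nonterminals: {E, F, P}.
Reachable from E after that: {E, F, P}.
Removed useless symbols: {T} and every production mentioning them.

E -> w w | v | v P; P -> v v | F E | w v; F -> w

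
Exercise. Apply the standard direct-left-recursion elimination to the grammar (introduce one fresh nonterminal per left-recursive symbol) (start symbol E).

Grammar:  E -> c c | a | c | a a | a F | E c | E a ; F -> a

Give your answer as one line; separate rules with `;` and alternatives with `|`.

E -> c c E' | a E' | c E' | a a E' | a F E'; F -> a; E' -> c E' | a E' | ε

E is directly left-recursive.
For E: α = {c, a}, β = {c c, a, c, a a, a F}. Rewrite as E → β E' and E' → α E' | ε.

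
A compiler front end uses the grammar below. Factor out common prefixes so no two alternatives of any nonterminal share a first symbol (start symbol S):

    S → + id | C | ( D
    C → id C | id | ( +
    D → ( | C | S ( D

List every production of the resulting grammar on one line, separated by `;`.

S → + id | C | ( D; C → ( + | id C'; D → ( | C | S ( D; C' → C | epsilon

C has alternatives sharing prefix 'id': factor to C → id C' with C' → C | ε.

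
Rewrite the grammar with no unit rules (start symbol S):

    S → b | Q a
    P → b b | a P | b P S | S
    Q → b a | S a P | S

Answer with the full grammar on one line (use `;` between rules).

Unit pairs: P ⇒* {S}; Q ⇒* {S}.
Replace each nonterminal's rules with the union of the non-unit rules of every nonterminal it unit-derives.

S → b | Q a; P → b | Q a | b b | a P | b P S; Q → b | Q a | b a | S a P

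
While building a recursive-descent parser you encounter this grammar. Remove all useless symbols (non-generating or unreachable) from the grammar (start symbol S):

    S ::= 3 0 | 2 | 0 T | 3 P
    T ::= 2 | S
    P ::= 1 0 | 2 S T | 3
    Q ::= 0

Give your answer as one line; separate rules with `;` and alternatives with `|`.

S ::= 3 0 | 2 | 0 T | 3 P; T ::= 2 | S; P ::= 1 0 | 2 S T | 3

Generating nonterminals: {P, Q, S, T}.
Reachable from S after that: {P, S, T}.
Removed useless symbols: {Q} and every production mentioning them.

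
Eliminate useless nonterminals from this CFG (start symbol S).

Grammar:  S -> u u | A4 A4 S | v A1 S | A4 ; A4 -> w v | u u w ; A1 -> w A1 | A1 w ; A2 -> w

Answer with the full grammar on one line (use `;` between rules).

S -> u u | A4 A4 S | A4; A4 -> w v | u u w

Generating nonterminals: {A2, A4, S}.
Reachable from S after that: {A4, S}.
Removed useless symbols: {A1, A2} and every production mentioning them.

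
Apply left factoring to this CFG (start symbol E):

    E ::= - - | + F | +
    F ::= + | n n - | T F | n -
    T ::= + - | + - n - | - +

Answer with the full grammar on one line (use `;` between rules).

E has alternatives sharing prefix '+': factor to E → + E' with E' → F | ε.
F has alternatives sharing prefix 'n': factor to F → n F' with F' → n - | -.
T has alternatives sharing prefix '+ -': factor to T → + - T' with T' → ε | n -.

E ::= - - | + E'; F ::= + | T F | n F'; T ::= - + | + - T'; E' ::= F | ε; F' ::= n - | -; T' ::= ε | n -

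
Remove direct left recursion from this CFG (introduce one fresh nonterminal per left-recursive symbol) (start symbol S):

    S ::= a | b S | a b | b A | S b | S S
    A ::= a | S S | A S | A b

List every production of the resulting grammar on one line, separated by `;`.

S, A are directly left-recursive.
For S: α = {b, S}, β = {a, b S, a b, b A}. Rewrite as S → β S' and S' → α S' | ε.
For A: α = {S, b}, β = {a, S S}. Rewrite as A → β A' and A' → α A' | ε.

S ::= a S' | b S S' | a b S' | b A S'; A ::= a A' | S S A'; S' ::= b S' | S S' | ε; A' ::= S A' | b A' | ε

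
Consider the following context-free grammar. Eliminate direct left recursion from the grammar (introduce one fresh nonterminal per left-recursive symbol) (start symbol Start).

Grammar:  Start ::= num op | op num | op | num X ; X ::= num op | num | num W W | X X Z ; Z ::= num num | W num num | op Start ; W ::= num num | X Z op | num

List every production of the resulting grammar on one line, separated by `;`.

Start ::= num op | op num | op | num X; X ::= num op X1 | num X1 | num W W X1; Z ::= num num | W num num | op Start; W ::= num num | X Z op | num; X1 ::= X Z X1 | ε

Left recursion appears on X.
For X: α = {X Z}, β = {num op, num, num W W}. Rewrite as X → β X1 and X1 → α X1 | ε.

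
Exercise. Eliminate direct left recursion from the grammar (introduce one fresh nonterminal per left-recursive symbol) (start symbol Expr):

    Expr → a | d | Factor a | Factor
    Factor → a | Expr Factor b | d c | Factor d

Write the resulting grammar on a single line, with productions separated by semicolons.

Expr → a | d | Factor a | Factor; Factor → a Factor1 | Expr Factor b Factor1 | d c Factor1; Factor1 → d Factor1 | ε

Left recursion appears on Factor.
For Factor: α = {d}, β = {a, Expr Factor b, d c}. Rewrite as Factor → β Factor1 and Factor1 → α Factor1 | ε.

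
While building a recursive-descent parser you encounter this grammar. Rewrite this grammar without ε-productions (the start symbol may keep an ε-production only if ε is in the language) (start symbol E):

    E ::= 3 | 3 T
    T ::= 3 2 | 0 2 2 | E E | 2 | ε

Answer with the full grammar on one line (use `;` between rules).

Nullable nonterminals: {T}.
ε ∉ L(G), so no ε-production is kept.

E ::= 3 | 3 T; T ::= 3 2 | 0 2 2 | E E | 2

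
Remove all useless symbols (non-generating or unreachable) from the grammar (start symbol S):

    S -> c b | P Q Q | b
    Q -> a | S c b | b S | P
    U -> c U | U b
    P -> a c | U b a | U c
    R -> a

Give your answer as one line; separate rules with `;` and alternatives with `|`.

Generating nonterminals: {P, Q, R, S}.
Reachable from S after that: {P, Q, S}.
Removed useless symbols: {R, U} and every production mentioning them.

S -> c b | P Q Q | b; Q -> a | S c b | b S | P; P -> a c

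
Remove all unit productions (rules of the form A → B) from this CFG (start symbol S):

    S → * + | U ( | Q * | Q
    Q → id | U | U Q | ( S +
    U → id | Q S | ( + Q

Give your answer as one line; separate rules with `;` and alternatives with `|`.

Unit pairs: Q ⇒* {U}; S ⇒* {Q, U}.
For each unit pair (A, B), copy every non-unit production of B to A, then drop all unit productions.

S → id | Q S | ( + Q | * + | U ( | Q * | U Q | ( S +; Q → id | Q S | ( + Q | U Q | ( S +; U → id | Q S | ( + Q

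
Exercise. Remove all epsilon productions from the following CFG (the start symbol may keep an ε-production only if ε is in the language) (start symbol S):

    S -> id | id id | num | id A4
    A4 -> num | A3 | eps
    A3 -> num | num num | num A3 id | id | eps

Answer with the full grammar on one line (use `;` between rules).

S -> id | id id | num | id A4; A4 -> num | A3; A3 -> num | num num | num A3 id | num id | id

The nullable symbols are {A3, A4}.
ε ∉ L(G), so no ε-production is kept.
Expand every rule over subsets of its nullable positions: A3 → num A3 id gives num A3 id | num id.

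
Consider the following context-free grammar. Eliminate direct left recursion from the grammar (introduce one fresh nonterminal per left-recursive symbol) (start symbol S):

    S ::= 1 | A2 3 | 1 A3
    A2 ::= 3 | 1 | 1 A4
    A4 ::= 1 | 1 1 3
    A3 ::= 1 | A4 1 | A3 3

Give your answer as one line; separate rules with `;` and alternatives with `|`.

S ::= 1 | A2 3 | 1 A3; A2 ::= 3 | 1 | 1 A4; A4 ::= 1 | 1 1 3; A3 ::= 1 A3' | A4 1 A3'; A3' ::= 3 A3' | eps

A3 is directly left-recursive.
For A3: α = {3}, β = {1, A4 1}. Rewrite as A3 → β A3' and A3' → α A3' | ε.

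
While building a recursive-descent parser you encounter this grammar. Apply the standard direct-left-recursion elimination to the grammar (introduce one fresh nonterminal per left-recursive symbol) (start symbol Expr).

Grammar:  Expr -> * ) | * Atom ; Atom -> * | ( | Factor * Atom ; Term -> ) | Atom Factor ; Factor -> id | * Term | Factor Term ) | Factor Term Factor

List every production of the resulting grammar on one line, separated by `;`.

Expr -> * ) | * Atom; Atom -> * | ( | Factor * Atom; Term -> ) | Atom Factor; Factor -> id Factor1 | * Term Factor1; Factor1 -> Term ) Factor1 | Term Factor Factor1 | ε

Directly left-recursive nonterminal: Factor.
For Factor: α = {Term ), Term Factor}, β = {id, * Term}. Rewrite as Factor → β Factor1 and Factor1 → α Factor1 | ε.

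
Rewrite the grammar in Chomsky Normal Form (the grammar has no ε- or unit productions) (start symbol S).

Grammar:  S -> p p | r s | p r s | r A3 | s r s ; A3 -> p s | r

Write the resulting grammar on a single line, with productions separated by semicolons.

S -> X1 X1 | X2 X3 | X1 Y1 | X2 A3 | X3 Y2; A3 -> X1 X3 | r; X1 -> p; X2 -> r; X3 -> s; Y1 -> X2 X3; Y2 -> X2 X3

Introduce a nonterminal for each terminal appearing in a rule of length ≥ 2: X1 → p, X2 → r, X3 → s.
Binarize each right-hand side of length ≥ 3 by chaining fresh nonterminals (Y1, Y2, …): affected rules were S → X1 X2 X3; S → X3 X2 X3.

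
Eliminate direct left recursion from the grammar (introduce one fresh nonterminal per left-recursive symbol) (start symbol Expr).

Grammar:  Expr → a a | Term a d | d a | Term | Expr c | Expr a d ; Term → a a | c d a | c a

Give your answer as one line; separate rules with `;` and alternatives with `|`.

Expr → a a Expr1 | Term a d Expr1 | d a Expr1 | Term Expr1; Term → a a | c d a | c a; Expr1 → c Expr1 | a d Expr1 | ε

Left recursion appears on Expr.
For Expr: α = {c, a d}, β = {a a, Term a d, d a, Term}. Rewrite as Expr → β Expr1 and Expr1 → α Expr1 | ε.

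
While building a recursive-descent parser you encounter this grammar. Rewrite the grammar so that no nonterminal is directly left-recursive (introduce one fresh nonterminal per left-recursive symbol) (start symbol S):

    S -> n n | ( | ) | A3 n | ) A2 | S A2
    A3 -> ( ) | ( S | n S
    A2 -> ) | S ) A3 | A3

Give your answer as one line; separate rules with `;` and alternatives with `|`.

Left recursion appears on S.
For S: α = {A2}, β = {n n, (, ), A3 n, ) A2}. Rewrite as S → β S' and S' → α S' | ε.

S -> n n S' | ( S' | ) S' | A3 n S' | ) A2 S'; A3 -> ( ) | ( S | n S; A2 -> ) | S ) A3 | A3; S' -> A2 S' | ε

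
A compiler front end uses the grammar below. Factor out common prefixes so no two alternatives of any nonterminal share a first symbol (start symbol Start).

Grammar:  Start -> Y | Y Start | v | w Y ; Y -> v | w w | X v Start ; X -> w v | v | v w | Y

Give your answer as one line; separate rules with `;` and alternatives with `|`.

Start -> v | w Y | Y Start1; Y -> v | w w | X v Start; X -> w v | Y | v X1; Start1 -> ε | Start; X1 -> ε | w

Start has alternatives sharing prefix 'Y': factor to Start → Y Start1 with Start1 → ε | Start.
X has alternatives sharing prefix 'v': factor to X → v X1 with X1 → ε | w.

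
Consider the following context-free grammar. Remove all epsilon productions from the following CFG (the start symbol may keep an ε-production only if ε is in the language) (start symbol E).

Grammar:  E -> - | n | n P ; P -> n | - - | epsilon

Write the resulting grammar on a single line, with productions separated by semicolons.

E -> - | n | n P; P -> n | - -

The nullable symbols are {P}.
ε ∉ L(G), so no ε-production is kept.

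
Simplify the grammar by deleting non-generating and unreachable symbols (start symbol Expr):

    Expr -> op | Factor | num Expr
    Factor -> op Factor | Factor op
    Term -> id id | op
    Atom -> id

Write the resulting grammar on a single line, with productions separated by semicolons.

Expr -> op | num Expr

Generating nonterminals: {Atom, Expr, Term}.
Reachable from Expr after that: {Expr}.
Removed useless symbols: {Atom, Factor, Term} and every production mentioning them.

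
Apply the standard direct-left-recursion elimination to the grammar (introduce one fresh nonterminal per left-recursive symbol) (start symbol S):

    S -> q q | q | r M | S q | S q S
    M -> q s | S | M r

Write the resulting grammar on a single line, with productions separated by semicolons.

S, M are directly left-recursive.
For S: α = {q, q S}, β = {q q, q, r M}. Rewrite as S → β S' and S' → α S' | ε.
For M: α = {r}, β = {q s, S}. Rewrite as M → β M' and M' → α M' | ε.

S -> q q S' | q S' | r M S'; M -> q s M' | S M'; S' -> q S' | q S S' | ε; M' -> r M' | ε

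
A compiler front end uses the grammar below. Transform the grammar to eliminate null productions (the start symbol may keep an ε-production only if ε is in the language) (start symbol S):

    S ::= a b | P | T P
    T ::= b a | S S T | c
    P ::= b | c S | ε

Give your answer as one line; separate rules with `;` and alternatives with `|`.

Nullable nonterminals: {P, S}.
ε ∈ L(G) since S is nullable, so keep S → ε.
Add the nullable-subset variants: S → T P gives T P | T. T → S S T gives S S T | S T. P → c S gives c S | c.

S ::= a b | P | T P | T | ε; T ::= b a | S S T | S T | c; P ::= b | c S | c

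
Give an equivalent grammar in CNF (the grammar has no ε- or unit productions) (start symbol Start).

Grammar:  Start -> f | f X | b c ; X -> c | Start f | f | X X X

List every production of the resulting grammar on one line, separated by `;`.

Start -> f | X1 X | X2 X3; X -> c | Start X1 | f | X Y1; X1 -> f; X2 -> b; X3 -> c; Y1 -> X X

Introduce a nonterminal for each terminal appearing in a rule of length ≥ 2: X1 → f, X2 → b, X3 → c.
Binarize each right-hand side of length ≥ 3 by chaining fresh nonterminals (Y1, Y2, …): affected rules were X → X X X.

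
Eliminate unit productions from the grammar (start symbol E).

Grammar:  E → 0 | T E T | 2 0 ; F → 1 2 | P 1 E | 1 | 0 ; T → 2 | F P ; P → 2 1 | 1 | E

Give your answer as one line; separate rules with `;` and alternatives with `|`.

E → 0 | T E T | 2 0; F → 1 2 | P 1 E | 1 | 0; T → 2 | F P; P → 0 | T E T | 2 0 | 2 1 | 1

Unit pairs: P ⇒* {E}.
Replace each nonterminal's rules with the union of the non-unit rules of every nonterminal it unit-derives.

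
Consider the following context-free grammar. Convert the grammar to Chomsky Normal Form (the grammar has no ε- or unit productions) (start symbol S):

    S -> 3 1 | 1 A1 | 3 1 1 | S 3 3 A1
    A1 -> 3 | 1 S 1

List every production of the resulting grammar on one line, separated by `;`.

S -> X1 X2 | X2 A1 | X1 Y1 | S Y2; A1 -> 3 | X2 Y4; X1 -> 3; X2 -> 1; Y1 -> X2 X2; Y2 -> X1 Y3; Y3 -> X1 A1; Y4 -> S X2

Introduce a nonterminal for each terminal appearing in a rule of length ≥ 2: X1 → 3, X2 → 1.
Binarize each right-hand side of length ≥ 3 by chaining fresh nonterminals (Y1, Y2, …): affected rules were S → X1 X2 X2; S → S X1 X1 A1; A1 → X2 S X2.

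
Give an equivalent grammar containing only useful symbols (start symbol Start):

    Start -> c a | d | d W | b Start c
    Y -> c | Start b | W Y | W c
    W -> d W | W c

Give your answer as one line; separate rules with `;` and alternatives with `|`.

Generating nonterminals: {Start, Y}.
Reachable from Start after that: {Start}.
Removed useless symbols: {W, Y} and every production mentioning them.

Start -> c a | d | b Start c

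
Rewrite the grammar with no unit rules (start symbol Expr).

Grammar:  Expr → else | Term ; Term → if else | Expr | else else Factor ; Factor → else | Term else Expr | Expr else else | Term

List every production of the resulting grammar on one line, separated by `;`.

Expr → if else | else else Factor | else; Term → if else | else else Factor | else; Factor → if else | else else Factor | else | Term else Expr | Expr else else

Unit pairs: Expr ⇒* {Term}; Factor ⇒* {Expr, Term}; Term ⇒* {Expr}.
For each unit pair (A, B), copy every non-unit production of B to A, then drop all unit productions.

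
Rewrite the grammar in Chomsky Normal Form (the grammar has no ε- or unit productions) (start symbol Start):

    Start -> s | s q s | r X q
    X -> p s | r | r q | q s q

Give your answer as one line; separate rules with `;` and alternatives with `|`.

Start -> s | X1 Y1 | X3 Y2; X -> X4 X1 | r | X3 X2 | X2 Y3; X1 -> s; X2 -> q; X3 -> r; X4 -> p; Y1 -> X2 X1; Y2 -> X X2; Y3 -> X1 X2

Introduce a nonterminal for each terminal appearing in a rule of length ≥ 2: X1 → s, X2 → q, X3 → r, X4 → p.
Binarize each right-hand side of length ≥ 3 by chaining fresh nonterminals (Y1, Y2, …): affected rules were Start → X1 X2 X1; Start → X3 X X2; X → X2 X1 X2.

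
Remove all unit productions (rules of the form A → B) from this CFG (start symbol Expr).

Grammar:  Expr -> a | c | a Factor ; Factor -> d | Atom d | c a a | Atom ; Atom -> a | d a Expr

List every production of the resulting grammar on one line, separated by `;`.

Unit pairs: Factor ⇒* {Atom}.
Replace each nonterminal's rules with the union of the non-unit rules of every nonterminal it unit-derives.

Expr -> a | c | a Factor; Factor -> a | d a Expr | d | Atom d | c a a; Atom -> a | d a Expr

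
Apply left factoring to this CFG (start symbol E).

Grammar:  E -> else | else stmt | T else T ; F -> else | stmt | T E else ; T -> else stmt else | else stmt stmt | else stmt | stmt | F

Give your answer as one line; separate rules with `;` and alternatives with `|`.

E has alternatives sharing prefix 'else': factor to E → else E' with E' → ε | stmt.
T has alternatives sharing prefix 'else stmt': factor to T → else stmt T' with T' → else | stmt | ε.

E -> T else T | else E'; F -> else | stmt | T E else; T -> stmt | F | else stmt T'; E' -> ε | stmt; T' -> else | stmt | ε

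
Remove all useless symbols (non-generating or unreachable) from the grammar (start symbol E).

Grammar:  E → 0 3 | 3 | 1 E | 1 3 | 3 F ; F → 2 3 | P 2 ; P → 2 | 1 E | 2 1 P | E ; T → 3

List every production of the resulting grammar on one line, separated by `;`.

E → 0 3 | 3 | 1 E | 1 3 | 3 F; F → 2 3 | P 2; P → 2 | 1 E | 2 1 P | E

Generating nonterminals: {E, F, P, T}.
Reachable from E after that: {E, F, P}.
Removed useless symbols: {T} and every production mentioning them.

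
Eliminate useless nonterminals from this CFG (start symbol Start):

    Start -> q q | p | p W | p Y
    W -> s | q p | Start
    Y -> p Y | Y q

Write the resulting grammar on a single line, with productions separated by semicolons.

Start -> q q | p | p W; W -> s | q p | Start

Generating nonterminals: {Start, W}.
Reachable from Start after that: {Start, W}.
Removed useless symbols: {Y} and every production mentioning them.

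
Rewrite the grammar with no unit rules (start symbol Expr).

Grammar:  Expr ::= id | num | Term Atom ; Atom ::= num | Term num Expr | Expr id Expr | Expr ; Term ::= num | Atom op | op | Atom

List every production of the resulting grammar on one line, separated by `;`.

Expr ::= id | num | Term Atom; Atom ::= num | Term num Expr | Expr id Expr | id | Term Atom; Term ::= num | Atom op | op | Term num Expr | Expr id Expr | id | Term Atom

Unit pairs: Atom ⇒* {Expr}; Term ⇒* {Atom, Expr}.
For each unit pair (A, B), copy every non-unit production of B to A, then drop all unit productions.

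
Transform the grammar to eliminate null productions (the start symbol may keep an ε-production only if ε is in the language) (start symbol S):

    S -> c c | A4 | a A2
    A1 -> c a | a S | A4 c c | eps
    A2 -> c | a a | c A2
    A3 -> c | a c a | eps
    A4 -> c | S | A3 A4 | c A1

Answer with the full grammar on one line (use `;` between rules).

Nullable nonterminals: {A1, A3}.
ε ∉ L(G), so no ε-production is kept.

S -> c c | A4 | a A2; A1 -> c a | a S | A4 c c; A2 -> c | a a | c A2; A3 -> c | a c a; A4 -> c | S | A3 A4 | c A1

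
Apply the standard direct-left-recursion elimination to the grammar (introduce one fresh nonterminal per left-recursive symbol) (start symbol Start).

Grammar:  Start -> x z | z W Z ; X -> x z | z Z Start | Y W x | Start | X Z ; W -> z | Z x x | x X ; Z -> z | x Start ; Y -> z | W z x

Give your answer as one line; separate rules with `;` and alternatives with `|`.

Start -> x z | z W Z; X -> x z X1 | z Z Start X1 | Y W x X1 | Start X1; W -> z | Z x x | x X; Z -> z | x Start; Y -> z | W z x; X1 -> Z X1 | eps

X is directly left-recursive.
For X: α = {Z}, β = {x z, z Z Start, Y W x, Start}. Rewrite as X → β X1 and X1 → α X1 | ε.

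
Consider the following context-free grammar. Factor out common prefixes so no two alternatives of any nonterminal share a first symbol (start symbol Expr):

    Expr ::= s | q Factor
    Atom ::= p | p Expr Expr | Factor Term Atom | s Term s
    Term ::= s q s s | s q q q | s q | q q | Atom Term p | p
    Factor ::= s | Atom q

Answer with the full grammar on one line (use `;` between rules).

Expr ::= s | q Factor; Atom ::= Factor Term Atom | s Term s | p Atom1; Term ::= q q | Atom Term p | p | s q Term1; Factor ::= s | Atom q; Atom1 ::= ε | Expr Expr; Term1 ::= s s | q q | ε

Atom has alternatives sharing prefix 'p': factor to Atom → p Atom1 with Atom1 → ε | Expr Expr.
Term has alternatives sharing prefix 's q': factor to Term → s q Term1 with Term1 → s s | q q | ε.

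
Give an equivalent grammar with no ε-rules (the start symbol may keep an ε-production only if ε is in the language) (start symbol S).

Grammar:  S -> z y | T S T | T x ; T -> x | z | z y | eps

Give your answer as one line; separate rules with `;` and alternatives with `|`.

S -> z y | T S T | T S | S T | T x | x; T -> x | z | z y

Nullable set = {T}.
ε ∉ L(G), so no ε-production is kept.
For each production, add variants omitting each subset of nullable occurrences: S → T S T gives T S T | T S | S T. S → T x gives T x | x.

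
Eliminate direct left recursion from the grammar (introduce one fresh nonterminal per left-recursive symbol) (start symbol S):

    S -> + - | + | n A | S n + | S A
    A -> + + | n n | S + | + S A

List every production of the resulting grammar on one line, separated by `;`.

Directly left-recursive nonterminal: S.
For S: α = {n +, A}, β = {+ -, +, n A}. Rewrite as S → β S' and S' → α S' | ε.

S -> + - S' | + S' | n A S'; A -> + + | n n | S + | + S A; S' -> n + S' | A S' | epsilon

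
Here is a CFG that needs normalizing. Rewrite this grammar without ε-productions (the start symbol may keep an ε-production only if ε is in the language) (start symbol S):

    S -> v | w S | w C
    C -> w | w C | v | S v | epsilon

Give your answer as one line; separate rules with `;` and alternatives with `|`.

Nullable nonterminals: {C}.
ε ∉ L(G), so no ε-production is kept.
For each production, add variants omitting each subset of nullable occurrences: S → w C gives w C | w.

S -> v | w S | w C | w; C -> w | w C | v | S v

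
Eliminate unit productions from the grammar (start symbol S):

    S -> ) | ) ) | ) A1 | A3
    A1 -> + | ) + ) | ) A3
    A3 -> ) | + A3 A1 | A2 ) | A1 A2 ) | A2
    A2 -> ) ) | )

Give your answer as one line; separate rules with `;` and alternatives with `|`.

S -> ) ) | ) | ) A1 | + A3 A1 | A2 ) | A1 A2 ); A1 -> + | ) + ) | ) A3; A3 -> ) ) | ) | + A3 A1 | A2 ) | A1 A2 ); A2 -> ) ) | )

Unit pairs: A3 ⇒* {A2}; S ⇒* {A2, A3}.
For every A with A ⇒* B via unit rules, add B's non-unit alternatives to A; then delete every rule of the form X → Y.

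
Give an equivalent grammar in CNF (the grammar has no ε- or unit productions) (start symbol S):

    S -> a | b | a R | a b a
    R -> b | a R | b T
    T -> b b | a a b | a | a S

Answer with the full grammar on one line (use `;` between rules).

Introduce a nonterminal for each terminal appearing in a rule of length ≥ 2: X1 → a, X2 → b.
Binarize each right-hand side of length ≥ 3 by chaining fresh nonterminals (Y1, Y2, …): affected rules were S → X1 X2 X1; T → X1 X1 X2.

S -> a | b | X1 R | X1 Y1; R -> b | X1 R | X2 T; T -> X2 X2 | X1 Y2 | a | X1 S; X1 -> a; X2 -> b; Y1 -> X2 X1; Y2 -> X1 X2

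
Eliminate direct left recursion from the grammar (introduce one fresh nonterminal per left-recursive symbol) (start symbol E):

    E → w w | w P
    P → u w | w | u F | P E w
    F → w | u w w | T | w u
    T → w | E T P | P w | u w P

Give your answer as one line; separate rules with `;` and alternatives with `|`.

P is directly left-recursive.
For P: α = {E w}, β = {u w, w, u F}. Rewrite as P → β P' and P' → α P' | ε.

E → w w | w P; P → u w P' | w P' | u F P'; F → w | u w w | T | w u; T → w | E T P | P w | u w P; P' → E w P' | ε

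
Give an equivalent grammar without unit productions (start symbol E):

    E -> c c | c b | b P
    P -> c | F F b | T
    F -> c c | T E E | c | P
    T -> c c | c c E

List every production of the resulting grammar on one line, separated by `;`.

Unit pairs: F ⇒* {P, T}; P ⇒* {T}.
For each unit pair (A, B), copy every non-unit production of B to A, then drop all unit productions.

E -> c c | c b | b P; P -> c | F F b | c c | c c E; F -> c c | T E E | c | F F b | c c E; T -> c c | c c E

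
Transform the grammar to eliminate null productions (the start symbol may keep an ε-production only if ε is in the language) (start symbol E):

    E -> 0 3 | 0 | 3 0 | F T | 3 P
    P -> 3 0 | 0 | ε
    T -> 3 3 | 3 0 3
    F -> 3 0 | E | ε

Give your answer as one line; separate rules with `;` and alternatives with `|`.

Nullable set = {F, P}.
ε ∉ L(G), so no ε-production is kept.
Expand every rule over subsets of its nullable positions: E → F T gives F T | T. E → 3 P gives 3 P | 3.

E -> 0 3 | 0 | 3 0 | F T | T | 3 P | 3; P -> 3 0 | 0; T -> 3 3 | 3 0 3; F -> 3 0 | E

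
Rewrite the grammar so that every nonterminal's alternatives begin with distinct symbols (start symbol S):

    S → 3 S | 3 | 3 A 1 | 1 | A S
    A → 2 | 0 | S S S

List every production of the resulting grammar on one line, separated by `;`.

S → 1 | A S | 3 S'; A → 2 | 0 | S S S; S' → S | ε | A 1

S has alternatives sharing prefix '3': factor to S → 3 S' with S' → S | ε | A 1.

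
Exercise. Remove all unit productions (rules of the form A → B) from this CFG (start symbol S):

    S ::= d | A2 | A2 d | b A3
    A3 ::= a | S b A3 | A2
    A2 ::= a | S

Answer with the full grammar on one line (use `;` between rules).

S ::= a | d | A2 d | b A3; A3 ::= a | d | A2 d | b A3 | S b A3; A2 ::= a | d | A2 d | b A3

Unit pairs: A2 ⇒* {S}; A3 ⇒* {A2, S}; S ⇒* {A2}.
For each unit pair (A, B), copy every non-unit production of B to A, then drop all unit productions.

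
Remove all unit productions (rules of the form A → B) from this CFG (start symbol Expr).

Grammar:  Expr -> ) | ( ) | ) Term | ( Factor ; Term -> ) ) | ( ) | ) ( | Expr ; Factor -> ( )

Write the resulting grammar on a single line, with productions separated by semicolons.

Unit pairs: Term ⇒* {Expr}.
Replace each nonterminal's rules with the union of the non-unit rules of every nonterminal it unit-derives.

Expr -> ) | ( ) | ) Term | ( Factor; Term -> ) ) | ( ) | ) ( | ) | ) Term | ( Factor; Factor -> ( )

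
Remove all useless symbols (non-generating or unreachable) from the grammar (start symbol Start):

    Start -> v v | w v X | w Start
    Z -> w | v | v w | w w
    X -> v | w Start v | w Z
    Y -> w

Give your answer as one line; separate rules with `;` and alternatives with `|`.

Generating nonterminals: {Start, X, Y, Z}.
Reachable from Start after that: {Start, X, Z}.
Removed useless symbols: {Y} and every production mentioning them.

Start -> v v | w v X | w Start; Z -> w | v | v w | w w; X -> v | w Start v | w Z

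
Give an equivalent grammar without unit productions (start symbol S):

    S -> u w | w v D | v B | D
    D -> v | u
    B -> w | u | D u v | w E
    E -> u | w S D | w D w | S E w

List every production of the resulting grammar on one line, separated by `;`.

Unit pairs: S ⇒* {D}.
Replace each nonterminal's rules with the union of the non-unit rules of every nonterminal it unit-derives.

S -> v | u | u w | w v D | v B; D -> v | u; B -> w | u | D u v | w E; E -> u | w S D | w D w | S E w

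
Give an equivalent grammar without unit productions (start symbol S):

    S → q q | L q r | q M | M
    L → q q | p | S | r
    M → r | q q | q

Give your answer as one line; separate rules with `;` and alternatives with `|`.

S → q q | L q r | q M | r | q; L → q q | p | r | L q r | q M | q; M → r | q q | q

Unit pairs: L ⇒* {M, S}; S ⇒* {M}.
Replace each nonterminal's rules with the union of the non-unit rules of every nonterminal it unit-derives.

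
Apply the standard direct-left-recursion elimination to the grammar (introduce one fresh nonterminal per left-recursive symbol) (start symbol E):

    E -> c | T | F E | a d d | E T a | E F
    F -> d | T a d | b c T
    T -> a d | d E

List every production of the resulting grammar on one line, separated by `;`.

Left recursion appears on E.
For E: α = {T a, F}, β = {c, T, F E, a d d}. Rewrite as E → β E' and E' → α E' | ε.

E -> c E' | T E' | F E E' | a d d E'; F -> d | T a d | b c T; T -> a d | d E; E' -> T a E' | F E' | ε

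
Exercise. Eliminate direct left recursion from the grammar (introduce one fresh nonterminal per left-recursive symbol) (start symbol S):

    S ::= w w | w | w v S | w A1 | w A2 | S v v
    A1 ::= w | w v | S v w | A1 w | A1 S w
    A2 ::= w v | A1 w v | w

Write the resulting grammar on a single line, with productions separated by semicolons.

S ::= w w S' | w S' | w v S S' | w A1 S' | w A2 S'; A1 ::= w A1' | w v A1' | S v w A1'; A2 ::= w v | A1 w v | w; S' ::= v v S' | ε; A1' ::= w A1' | S w A1' | ε

S, A1 are directly left-recursive.
For S: α = {v v}, β = {w w, w, w v S, w A1, w A2}. Rewrite as S → β S' and S' → α S' | ε.
For A1: α = {w, S w}, β = {w, w v, S v w}. Rewrite as A1 → β A1' and A1' → α A1' | ε.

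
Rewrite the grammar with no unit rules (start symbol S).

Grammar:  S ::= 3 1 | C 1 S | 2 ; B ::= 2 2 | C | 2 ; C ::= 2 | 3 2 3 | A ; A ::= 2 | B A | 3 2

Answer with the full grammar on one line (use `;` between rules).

Unit pairs: B ⇒* {A, C}; C ⇒* {A}.
For each unit pair (A, B), copy every non-unit production of B to A, then drop all unit productions.

S ::= 3 1 | C 1 S | 2; B ::= 2 2 | 2 | 3 2 3 | B A | 3 2; C ::= 2 | 3 2 3 | B A | 3 2; A ::= 2 | B A | 3 2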